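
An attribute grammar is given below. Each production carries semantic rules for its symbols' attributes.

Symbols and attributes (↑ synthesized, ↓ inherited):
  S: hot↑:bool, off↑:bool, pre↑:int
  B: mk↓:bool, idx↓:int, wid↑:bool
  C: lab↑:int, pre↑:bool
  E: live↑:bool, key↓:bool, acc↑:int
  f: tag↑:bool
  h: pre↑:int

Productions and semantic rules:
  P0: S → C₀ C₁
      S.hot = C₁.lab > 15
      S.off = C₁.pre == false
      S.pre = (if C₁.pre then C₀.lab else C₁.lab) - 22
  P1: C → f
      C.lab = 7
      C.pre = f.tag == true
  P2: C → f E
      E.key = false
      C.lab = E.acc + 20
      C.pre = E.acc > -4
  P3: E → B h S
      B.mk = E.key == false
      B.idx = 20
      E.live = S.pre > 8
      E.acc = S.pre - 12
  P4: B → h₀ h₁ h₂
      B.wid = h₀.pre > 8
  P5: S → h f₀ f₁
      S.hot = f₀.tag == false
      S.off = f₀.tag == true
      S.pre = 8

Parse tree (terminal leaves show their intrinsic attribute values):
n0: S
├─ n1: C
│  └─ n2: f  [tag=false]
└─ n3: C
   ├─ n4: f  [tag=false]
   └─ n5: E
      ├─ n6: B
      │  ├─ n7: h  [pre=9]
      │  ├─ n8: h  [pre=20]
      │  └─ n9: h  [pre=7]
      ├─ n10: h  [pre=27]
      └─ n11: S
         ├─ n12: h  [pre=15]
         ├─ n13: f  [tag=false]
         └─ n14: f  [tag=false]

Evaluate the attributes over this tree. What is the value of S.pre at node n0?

-6

1. n2.tag = false  [terminal]
2. n1.lab = 7  [7]
3. n1.pre = false  [f.tag == true]
4. n4.tag = false  [terminal]
5. n5.key = false  [false]
6. n6.mk = true  [E.key == false]
7. n6.idx = 20  [20]
8. n7.pre = 9  [terminal]
9. n8.pre = 20  [terminal]
10. n9.pre = 7  [terminal]
11. n6.wid = true  [h₀.pre > 8]
12. n10.pre = 27  [terminal]
13. n12.pre = 15  [terminal]
14. n13.tag = false  [terminal]
15. n14.tag = false  [terminal]
16. n11.hot = true  [f₀.tag == false]
17. n11.off = false  [f₀.tag == true]
18. n11.pre = 8  [8]
19. n5.live = false  [S.pre > 8]
20. n5.acc = -4  [S.pre - 12]
21. n3.lab = 16  [E.acc + 20]
22. n3.pre = false  [E.acc > -4]
23. n0.hot = true  [C₁.lab > 15]
24. n0.off = true  [C₁.pre == false]
25. n0.pre = -6  [(if C₁.pre then C₀.lab else C₁.lab) - 22]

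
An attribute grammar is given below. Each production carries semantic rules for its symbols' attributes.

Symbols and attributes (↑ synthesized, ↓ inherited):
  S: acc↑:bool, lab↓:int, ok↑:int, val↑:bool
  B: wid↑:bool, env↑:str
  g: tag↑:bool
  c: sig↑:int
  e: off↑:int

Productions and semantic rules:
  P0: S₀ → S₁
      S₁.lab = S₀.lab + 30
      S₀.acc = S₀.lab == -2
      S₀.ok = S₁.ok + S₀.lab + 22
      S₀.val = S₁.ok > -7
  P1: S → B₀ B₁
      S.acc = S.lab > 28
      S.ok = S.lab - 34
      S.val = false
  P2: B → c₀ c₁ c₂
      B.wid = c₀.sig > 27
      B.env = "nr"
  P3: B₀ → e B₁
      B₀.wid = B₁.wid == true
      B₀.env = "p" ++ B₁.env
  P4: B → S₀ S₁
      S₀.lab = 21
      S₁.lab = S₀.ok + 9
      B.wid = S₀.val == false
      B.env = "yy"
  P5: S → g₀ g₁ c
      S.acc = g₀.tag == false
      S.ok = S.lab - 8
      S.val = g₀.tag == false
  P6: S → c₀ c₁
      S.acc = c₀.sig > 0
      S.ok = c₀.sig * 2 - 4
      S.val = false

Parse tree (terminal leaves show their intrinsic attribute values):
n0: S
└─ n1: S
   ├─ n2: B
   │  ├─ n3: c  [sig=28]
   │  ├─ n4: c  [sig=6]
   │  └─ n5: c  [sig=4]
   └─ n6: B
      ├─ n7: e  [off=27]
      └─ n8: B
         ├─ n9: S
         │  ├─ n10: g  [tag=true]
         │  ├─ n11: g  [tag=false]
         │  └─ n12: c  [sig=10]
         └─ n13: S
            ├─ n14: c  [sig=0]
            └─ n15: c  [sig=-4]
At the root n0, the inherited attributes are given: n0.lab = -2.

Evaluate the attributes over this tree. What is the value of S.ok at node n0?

14

1. n0.lab = -2  [given at root]
2. n1.lab = 28  [S₀.lab + 30]
3. n3.sig = 28  [terminal]
4. n4.sig = 6  [terminal]
5. n5.sig = 4  [terminal]
6. n2.wid = true  [c₀.sig > 27]
7. n2.env = "nr"  ["nr"]
8. n7.off = 27  [terminal]
9. n9.lab = 21  [21]
10. n10.tag = true  [terminal]
11. n11.tag = false  [terminal]
12. n12.sig = 10  [terminal]
13. n9.acc = false  [g₀.tag == false]
14. n9.ok = 13  [S.lab - 8]
15. n9.val = false  [g₀.tag == false]
16. n13.lab = 22  [S₀.ok + 9]
17. n14.sig = 0  [terminal]
18. n15.sig = -4  [terminal]
19. n13.acc = false  [c₀.sig > 0]
20. n13.ok = -4  [c₀.sig * 2 - 4]
21. n13.val = false  [false]
22. n8.wid = true  [S₀.val == false]
23. n8.env = "yy"  ["yy"]
24. n6.wid = true  [B₁.wid == true]
25. n6.env = "pyy"  ["p" ++ B₁.env]
26. n1.acc = false  [S.lab > 28]
27. n1.ok = -6  [S.lab - 34]
28. n1.val = false  [false]
29. n0.acc = true  [S₀.lab == -2]
30. n0.ok = 14  [S₁.ok + S₀.lab + 22]
31. n0.val = true  [S₁.ok > -7]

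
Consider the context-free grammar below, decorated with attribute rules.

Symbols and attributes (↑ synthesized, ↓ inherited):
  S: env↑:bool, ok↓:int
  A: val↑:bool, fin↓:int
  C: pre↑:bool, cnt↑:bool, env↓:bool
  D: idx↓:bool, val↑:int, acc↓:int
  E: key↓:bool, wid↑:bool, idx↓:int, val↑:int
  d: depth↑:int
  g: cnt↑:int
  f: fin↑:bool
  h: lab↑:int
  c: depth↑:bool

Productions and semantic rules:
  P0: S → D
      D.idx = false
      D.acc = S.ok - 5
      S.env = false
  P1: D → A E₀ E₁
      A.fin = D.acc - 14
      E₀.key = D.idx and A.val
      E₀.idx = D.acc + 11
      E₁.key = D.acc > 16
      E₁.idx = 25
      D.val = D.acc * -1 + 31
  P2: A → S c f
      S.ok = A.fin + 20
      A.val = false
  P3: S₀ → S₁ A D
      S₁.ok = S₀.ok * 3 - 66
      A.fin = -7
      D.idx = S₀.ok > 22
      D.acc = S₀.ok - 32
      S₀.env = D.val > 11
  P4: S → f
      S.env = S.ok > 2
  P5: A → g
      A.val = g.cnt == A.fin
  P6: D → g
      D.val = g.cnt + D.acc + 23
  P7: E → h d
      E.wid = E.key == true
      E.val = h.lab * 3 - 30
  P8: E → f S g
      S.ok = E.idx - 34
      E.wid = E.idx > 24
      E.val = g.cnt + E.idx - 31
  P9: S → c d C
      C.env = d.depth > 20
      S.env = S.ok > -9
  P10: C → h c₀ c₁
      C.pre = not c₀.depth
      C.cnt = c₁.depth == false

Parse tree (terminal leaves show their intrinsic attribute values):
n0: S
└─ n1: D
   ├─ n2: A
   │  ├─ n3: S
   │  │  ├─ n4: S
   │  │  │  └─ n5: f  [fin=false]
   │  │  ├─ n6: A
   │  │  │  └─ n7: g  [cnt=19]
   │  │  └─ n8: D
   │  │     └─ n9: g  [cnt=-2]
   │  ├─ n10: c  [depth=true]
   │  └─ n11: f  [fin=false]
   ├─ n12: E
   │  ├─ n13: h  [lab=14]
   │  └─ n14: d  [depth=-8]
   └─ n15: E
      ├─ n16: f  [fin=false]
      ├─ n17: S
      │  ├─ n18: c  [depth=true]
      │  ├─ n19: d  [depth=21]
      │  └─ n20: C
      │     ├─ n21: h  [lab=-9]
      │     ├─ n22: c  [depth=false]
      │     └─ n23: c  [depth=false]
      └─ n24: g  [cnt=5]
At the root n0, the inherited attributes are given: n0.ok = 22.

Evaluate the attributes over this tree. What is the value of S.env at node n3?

true

1. n0.ok = 22  [given at root]
2. n1.idx = false  [false]
3. n1.acc = 17  [S.ok - 5]
4. n2.fin = 3  [D.acc - 14]
5. n3.ok = 23  [A.fin + 20]
6. n4.ok = 3  [S₀.ok * 3 - 66]
7. n5.fin = false  [terminal]
8. n4.env = true  [S.ok > 2]
9. n6.fin = -7  [-7]
10. n7.cnt = 19  [terminal]
11. n6.val = false  [g.cnt == A.fin]
12. n8.idx = true  [S₀.ok > 22]
13. n8.acc = -9  [S₀.ok - 32]
14. n9.cnt = -2  [terminal]
15. n8.val = 12  [g.cnt + D.acc + 23]
16. n3.env = true  [D.val > 11]
17. n10.depth = true  [terminal]
18. n11.fin = false  [terminal]
19. n2.val = false  [false]
20. n12.key = false  [D.idx and A.val]
21. n12.idx = 28  [D.acc + 11]
22. n13.lab = 14  [terminal]
23. n14.depth = -8  [terminal]
24. n12.wid = false  [E.key == true]
25. n12.val = 12  [h.lab * 3 - 30]
26. n15.key = true  [D.acc > 16]
27. n15.idx = 25  [25]
28. n16.fin = false  [terminal]
29. n17.ok = -9  [E.idx - 34]
30. n18.depth = true  [terminal]
31. n19.depth = 21  [terminal]
32. n20.env = true  [d.depth > 20]
33. n21.lab = -9  [terminal]
34. n22.depth = false  [terminal]
35. n23.depth = false  [terminal]
36. n20.pre = true  [not c₀.depth]
37. n20.cnt = true  [c₁.depth == false]
38. n17.env = false  [S.ok > -9]
39. n24.cnt = 5  [terminal]
40. n15.wid = true  [E.idx > 24]
41. n15.val = -1  [g.cnt + E.idx - 31]
42. n1.val = 14  [D.acc * -1 + 31]
43. n0.env = false  [false]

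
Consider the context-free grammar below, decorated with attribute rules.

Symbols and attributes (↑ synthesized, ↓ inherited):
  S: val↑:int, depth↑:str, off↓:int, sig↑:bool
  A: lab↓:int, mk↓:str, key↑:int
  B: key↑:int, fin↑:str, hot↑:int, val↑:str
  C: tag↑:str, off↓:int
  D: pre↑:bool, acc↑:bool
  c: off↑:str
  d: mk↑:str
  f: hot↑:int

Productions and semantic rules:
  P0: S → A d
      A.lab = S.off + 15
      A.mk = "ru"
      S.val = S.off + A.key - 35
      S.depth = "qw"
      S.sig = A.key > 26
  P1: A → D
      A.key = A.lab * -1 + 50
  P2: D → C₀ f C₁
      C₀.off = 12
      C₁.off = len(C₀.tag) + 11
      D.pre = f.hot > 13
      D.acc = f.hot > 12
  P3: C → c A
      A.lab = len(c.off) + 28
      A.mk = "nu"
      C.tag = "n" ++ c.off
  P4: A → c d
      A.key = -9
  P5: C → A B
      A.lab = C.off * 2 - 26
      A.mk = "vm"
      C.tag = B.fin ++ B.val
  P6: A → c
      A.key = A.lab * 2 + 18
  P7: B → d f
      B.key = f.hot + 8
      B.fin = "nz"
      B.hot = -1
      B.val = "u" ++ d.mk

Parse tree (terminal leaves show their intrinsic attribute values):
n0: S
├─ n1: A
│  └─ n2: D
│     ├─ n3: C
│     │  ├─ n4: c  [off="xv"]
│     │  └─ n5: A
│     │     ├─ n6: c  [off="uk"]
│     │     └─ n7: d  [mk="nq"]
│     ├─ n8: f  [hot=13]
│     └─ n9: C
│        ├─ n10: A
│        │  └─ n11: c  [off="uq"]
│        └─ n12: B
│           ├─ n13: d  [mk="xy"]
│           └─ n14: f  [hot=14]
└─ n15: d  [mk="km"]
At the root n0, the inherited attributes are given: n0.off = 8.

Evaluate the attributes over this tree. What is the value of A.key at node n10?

1. n0.off = 8  [given at root]
2. n1.lab = 23  [S.off + 15]
3. n1.mk = "ru"  ["ru"]
4. n3.off = 12  [12]
5. n4.off = "xv"  [terminal]
6. n5.lab = 30  [len(c.off) + 28]
7. n5.mk = "nu"  ["nu"]
8. n6.off = "uk"  [terminal]
9. n7.mk = "nq"  [terminal]
10. n5.key = -9  [-9]
11. n3.tag = "nxv"  ["n" ++ c.off]
12. n8.hot = 13  [terminal]
13. n9.off = 14  [len(C₀.tag) + 11]
14. n10.lab = 2  [C.off * 2 - 26]
15. n10.mk = "vm"  ["vm"]
16. n11.off = "uq"  [terminal]
17. n10.key = 22  [A.lab * 2 + 18]
18. n13.mk = "xy"  [terminal]
19. n14.hot = 14  [terminal]
20. n12.key = 22  [f.hot + 8]
21. n12.fin = "nz"  ["nz"]
22. n12.hot = -1  [-1]
23. n12.val = "uxy"  ["u" ++ d.mk]
24. n9.tag = "nzuxy"  [B.fin ++ B.val]
25. n2.pre = false  [f.hot > 13]
26. n2.acc = true  [f.hot > 12]
27. n1.key = 27  [A.lab * -1 + 50]
28. n15.mk = "km"  [terminal]
29. n0.val = 0  [S.off + A.key - 35]
30. n0.depth = "qw"  ["qw"]
31. n0.sig = true  [A.key > 26]

22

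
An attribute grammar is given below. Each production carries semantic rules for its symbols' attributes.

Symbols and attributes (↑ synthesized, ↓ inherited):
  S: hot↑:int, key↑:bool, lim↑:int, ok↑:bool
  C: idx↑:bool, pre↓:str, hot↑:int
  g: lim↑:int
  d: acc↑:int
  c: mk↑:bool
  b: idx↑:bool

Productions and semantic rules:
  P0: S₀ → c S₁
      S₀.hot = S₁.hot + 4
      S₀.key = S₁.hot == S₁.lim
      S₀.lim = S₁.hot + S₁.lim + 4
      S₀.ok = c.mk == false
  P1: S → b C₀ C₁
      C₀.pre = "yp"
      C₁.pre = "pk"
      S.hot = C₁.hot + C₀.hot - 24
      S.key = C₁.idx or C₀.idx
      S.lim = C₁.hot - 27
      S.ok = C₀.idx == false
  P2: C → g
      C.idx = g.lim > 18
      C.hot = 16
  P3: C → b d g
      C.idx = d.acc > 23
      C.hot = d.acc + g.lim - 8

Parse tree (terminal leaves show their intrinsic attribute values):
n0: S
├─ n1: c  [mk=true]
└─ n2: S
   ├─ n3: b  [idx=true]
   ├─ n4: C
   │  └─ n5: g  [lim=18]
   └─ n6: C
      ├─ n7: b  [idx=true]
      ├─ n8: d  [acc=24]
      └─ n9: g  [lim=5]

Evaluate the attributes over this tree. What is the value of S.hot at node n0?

1. n1.mk = true  [terminal]
2. n3.idx = true  [terminal]
3. n4.pre = "yp"  ["yp"]
4. n5.lim = 18  [terminal]
5. n4.idx = false  [g.lim > 18]
6. n4.hot = 16  [16]
7. n6.pre = "pk"  ["pk"]
8. n7.idx = true  [terminal]
9. n8.acc = 24  [terminal]
10. n9.lim = 5  [terminal]
11. n6.idx = true  [d.acc > 23]
12. n6.hot = 21  [d.acc + g.lim - 8]
13. n2.hot = 13  [C₁.hot + C₀.hot - 24]
14. n2.key = true  [C₁.idx or C₀.idx]
15. n2.lim = -6  [C₁.hot - 27]
16. n2.ok = true  [C₀.idx == false]
17. n0.hot = 17  [S₁.hot + 4]
18. n0.key = false  [S₁.hot == S₁.lim]
19. n0.lim = 11  [S₁.hot + S₁.lim + 4]
20. n0.ok = false  [c.mk == false]

17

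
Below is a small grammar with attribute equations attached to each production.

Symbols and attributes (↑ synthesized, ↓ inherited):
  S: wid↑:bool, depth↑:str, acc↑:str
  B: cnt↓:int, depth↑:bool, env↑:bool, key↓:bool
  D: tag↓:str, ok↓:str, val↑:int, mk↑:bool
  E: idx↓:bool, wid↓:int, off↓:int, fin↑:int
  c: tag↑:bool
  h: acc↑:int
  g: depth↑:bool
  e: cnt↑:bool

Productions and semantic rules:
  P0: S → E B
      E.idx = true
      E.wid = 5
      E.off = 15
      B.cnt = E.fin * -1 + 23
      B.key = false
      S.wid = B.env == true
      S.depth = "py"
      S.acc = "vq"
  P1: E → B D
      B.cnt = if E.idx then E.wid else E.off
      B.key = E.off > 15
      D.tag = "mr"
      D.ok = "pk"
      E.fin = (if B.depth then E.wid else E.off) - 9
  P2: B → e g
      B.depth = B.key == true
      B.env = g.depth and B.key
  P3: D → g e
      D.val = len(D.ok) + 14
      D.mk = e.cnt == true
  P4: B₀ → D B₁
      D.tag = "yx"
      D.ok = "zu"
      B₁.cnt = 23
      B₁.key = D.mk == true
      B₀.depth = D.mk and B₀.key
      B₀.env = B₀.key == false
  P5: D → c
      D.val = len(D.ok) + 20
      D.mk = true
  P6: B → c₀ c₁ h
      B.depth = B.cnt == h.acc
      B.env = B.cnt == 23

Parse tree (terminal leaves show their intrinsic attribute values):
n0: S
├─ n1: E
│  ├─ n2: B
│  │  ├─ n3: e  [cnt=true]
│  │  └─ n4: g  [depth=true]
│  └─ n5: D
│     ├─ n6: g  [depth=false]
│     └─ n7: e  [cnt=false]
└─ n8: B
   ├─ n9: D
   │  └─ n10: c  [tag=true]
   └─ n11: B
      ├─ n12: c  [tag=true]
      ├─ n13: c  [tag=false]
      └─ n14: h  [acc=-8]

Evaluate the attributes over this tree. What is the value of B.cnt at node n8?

1. n1.idx = true  [true]
2. n1.wid = 5  [5]
3. n1.off = 15  [15]
4. n2.cnt = 5  [if E.idx then E.wid else E.off]
5. n2.key = false  [E.off > 15]
6. n3.cnt = true  [terminal]
7. n4.depth = true  [terminal]
8. n2.depth = false  [B.key == true]
9. n2.env = false  [g.depth and B.key]
10. n5.tag = "mr"  ["mr"]
11. n5.ok = "pk"  ["pk"]
12. n6.depth = false  [terminal]
13. n7.cnt = false  [terminal]
14. n5.val = 16  [len(D.ok) + 14]
15. n5.mk = false  [e.cnt == true]
16. n1.fin = 6  [(if B.depth then E.wid else E.off) - 9]
17. n8.cnt = 17  [E.fin * -1 + 23]
18. n8.key = false  [false]
19. n9.tag = "yx"  ["yx"]
20. n9.ok = "zu"  ["zu"]
21. n10.tag = true  [terminal]
22. n9.val = 22  [len(D.ok) + 20]
23. n9.mk = true  [true]
24. n11.cnt = 23  [23]
25. n11.key = true  [D.mk == true]
26. n12.tag = true  [terminal]
27. n13.tag = false  [terminal]
28. n14.acc = -8  [terminal]
29. n11.depth = false  [B.cnt == h.acc]
30. n11.env = true  [B.cnt == 23]
31. n8.depth = false  [D.mk and B₀.key]
32. n8.env = true  [B₀.key == false]
33. n0.wid = true  [B.env == true]
34. n0.depth = "py"  ["py"]
35. n0.acc = "vq"  ["vq"]

17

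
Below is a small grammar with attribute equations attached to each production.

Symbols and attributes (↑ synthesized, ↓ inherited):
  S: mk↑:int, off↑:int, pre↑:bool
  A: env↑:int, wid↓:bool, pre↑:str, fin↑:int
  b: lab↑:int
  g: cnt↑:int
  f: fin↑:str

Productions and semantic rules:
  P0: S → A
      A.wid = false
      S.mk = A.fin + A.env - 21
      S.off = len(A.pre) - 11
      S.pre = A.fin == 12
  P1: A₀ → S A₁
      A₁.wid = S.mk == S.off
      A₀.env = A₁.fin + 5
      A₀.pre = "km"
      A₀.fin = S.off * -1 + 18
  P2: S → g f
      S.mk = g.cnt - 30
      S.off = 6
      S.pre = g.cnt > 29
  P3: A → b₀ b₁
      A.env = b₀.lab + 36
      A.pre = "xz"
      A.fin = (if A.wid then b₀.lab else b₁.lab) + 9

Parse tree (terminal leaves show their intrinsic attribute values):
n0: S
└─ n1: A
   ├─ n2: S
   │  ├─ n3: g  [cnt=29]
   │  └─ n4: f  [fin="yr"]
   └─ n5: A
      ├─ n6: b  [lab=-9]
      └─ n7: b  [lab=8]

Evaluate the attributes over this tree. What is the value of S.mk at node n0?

1. n1.wid = false  [false]
2. n3.cnt = 29  [terminal]
3. n4.fin = "yr"  [terminal]
4. n2.mk = -1  [g.cnt - 30]
5. n2.off = 6  [6]
6. n2.pre = false  [g.cnt > 29]
7. n5.wid = false  [S.mk == S.off]
8. n6.lab = -9  [terminal]
9. n7.lab = 8  [terminal]
10. n5.env = 27  [b₀.lab + 36]
11. n5.pre = "xz"  ["xz"]
12. n5.fin = 17  [(if A.wid then b₀.lab else b₁.lab) + 9]
13. n1.env = 22  [A₁.fin + 5]
14. n1.pre = "km"  ["km"]
15. n1.fin = 12  [S.off * -1 + 18]
16. n0.mk = 13  [A.fin + A.env - 21]
17. n0.off = -9  [len(A.pre) - 11]
18. n0.pre = true  [A.fin == 12]

13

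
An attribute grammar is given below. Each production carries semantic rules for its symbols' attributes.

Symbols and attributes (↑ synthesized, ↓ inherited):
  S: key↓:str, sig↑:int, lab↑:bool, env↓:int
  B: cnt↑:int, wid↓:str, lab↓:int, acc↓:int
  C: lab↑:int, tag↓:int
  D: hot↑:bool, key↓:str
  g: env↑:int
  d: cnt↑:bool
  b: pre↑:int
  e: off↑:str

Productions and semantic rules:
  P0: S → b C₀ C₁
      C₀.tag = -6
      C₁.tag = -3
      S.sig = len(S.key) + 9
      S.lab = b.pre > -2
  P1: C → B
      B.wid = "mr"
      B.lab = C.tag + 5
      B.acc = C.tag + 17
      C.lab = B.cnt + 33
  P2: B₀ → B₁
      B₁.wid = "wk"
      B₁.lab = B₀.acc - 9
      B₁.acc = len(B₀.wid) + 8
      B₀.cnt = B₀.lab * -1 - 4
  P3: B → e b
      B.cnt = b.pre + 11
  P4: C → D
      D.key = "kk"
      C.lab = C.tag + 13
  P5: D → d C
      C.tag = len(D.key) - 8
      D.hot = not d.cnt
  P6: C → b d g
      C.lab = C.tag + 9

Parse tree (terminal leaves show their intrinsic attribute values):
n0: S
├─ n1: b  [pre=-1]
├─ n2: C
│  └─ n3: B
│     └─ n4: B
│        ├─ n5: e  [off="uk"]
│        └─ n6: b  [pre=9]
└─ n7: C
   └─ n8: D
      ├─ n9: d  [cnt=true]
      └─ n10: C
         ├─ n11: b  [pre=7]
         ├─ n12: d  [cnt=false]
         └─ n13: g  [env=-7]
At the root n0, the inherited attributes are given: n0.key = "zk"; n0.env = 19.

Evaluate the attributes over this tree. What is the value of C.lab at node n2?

30

1. n0.key = "zk"  [given at root]
2. n0.env = 19  [given at root]
3. n1.pre = -1  [terminal]
4. n2.tag = -6  [-6]
5. n3.wid = "mr"  ["mr"]
6. n3.lab = -1  [C.tag + 5]
7. n3.acc = 11  [C.tag + 17]
8. n4.wid = "wk"  ["wk"]
9. n4.lab = 2  [B₀.acc - 9]
10. n4.acc = 10  [len(B₀.wid) + 8]
11. n5.off = "uk"  [terminal]
12. n6.pre = 9  [terminal]
13. n4.cnt = 20  [b.pre + 11]
14. n3.cnt = -3  [B₀.lab * -1 - 4]
15. n2.lab = 30  [B.cnt + 33]
16. n7.tag = -3  [-3]
17. n8.key = "kk"  ["kk"]
18. n9.cnt = true  [terminal]
19. n10.tag = -6  [len(D.key) - 8]
20. n11.pre = 7  [terminal]
21. n12.cnt = false  [terminal]
22. n13.env = -7  [terminal]
23. n10.lab = 3  [C.tag + 9]
24. n8.hot = false  [not d.cnt]
25. n7.lab = 10  [C.tag + 13]
26. n0.sig = 11  [len(S.key) + 9]
27. n0.lab = true  [b.pre > -2]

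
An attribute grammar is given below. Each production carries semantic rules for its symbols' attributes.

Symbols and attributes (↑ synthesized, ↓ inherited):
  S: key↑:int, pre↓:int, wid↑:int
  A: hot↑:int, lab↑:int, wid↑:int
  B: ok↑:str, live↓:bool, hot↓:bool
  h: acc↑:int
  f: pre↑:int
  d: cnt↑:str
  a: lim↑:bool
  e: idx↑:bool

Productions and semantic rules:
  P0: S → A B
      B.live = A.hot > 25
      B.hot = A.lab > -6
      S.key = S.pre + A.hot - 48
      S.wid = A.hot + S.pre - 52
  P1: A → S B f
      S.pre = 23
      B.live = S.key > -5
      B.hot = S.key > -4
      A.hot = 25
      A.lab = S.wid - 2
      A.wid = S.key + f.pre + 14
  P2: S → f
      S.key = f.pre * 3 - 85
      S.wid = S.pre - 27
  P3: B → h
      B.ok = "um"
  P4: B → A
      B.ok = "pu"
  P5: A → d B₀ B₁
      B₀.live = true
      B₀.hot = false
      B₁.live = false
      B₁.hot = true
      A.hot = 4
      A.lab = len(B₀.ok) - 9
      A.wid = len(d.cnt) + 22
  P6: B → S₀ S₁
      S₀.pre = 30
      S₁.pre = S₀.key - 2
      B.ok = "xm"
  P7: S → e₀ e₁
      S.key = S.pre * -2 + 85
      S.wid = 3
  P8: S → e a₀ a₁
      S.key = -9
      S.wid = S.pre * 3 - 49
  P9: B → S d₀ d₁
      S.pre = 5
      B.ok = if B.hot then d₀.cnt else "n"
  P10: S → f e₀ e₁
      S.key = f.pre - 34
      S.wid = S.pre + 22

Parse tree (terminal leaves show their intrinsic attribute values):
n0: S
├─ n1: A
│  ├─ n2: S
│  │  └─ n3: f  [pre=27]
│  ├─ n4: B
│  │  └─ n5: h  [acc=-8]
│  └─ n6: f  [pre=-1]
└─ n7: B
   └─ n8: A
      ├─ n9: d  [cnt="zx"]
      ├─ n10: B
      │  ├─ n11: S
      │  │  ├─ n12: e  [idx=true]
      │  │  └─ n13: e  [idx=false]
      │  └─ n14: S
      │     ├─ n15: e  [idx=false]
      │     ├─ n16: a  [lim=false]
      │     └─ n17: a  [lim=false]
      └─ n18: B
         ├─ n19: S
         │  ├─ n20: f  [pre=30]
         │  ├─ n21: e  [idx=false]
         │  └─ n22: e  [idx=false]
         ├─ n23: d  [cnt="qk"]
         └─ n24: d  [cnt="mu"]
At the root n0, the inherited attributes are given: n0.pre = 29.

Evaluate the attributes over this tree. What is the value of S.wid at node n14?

20

1. n0.pre = 29  [given at root]
2. n2.pre = 23  [23]
3. n3.pre = 27  [terminal]
4. n2.key = -4  [f.pre * 3 - 85]
5. n2.wid = -4  [S.pre - 27]
6. n4.live = true  [S.key > -5]
7. n4.hot = false  [S.key > -4]
8. n5.acc = -8  [terminal]
9. n4.ok = "um"  ["um"]
10. n6.pre = -1  [terminal]
11. n1.hot = 25  [25]
12. n1.lab = -6  [S.wid - 2]
13. n1.wid = 9  [S.key + f.pre + 14]
14. n7.live = false  [A.hot > 25]
15. n7.hot = false  [A.lab > -6]
16. n9.cnt = "zx"  [terminal]
17. n10.live = true  [true]
18. n10.hot = false  [false]
19. n11.pre = 30  [30]
20. n12.idx = true  [terminal]
21. n13.idx = false  [terminal]
22. n11.key = 25  [S.pre * -2 + 85]
23. n11.wid = 3  [3]
24. n14.pre = 23  [S₀.key - 2]
25. n15.idx = false  [terminal]
26. n16.lim = false  [terminal]
27. n17.lim = false  [terminal]
28. n14.key = -9  [-9]
29. n14.wid = 20  [S.pre * 3 - 49]
30. n10.ok = "xm"  ["xm"]
31. n18.live = false  [false]
32. n18.hot = true  [true]
33. n19.pre = 5  [5]
34. n20.pre = 30  [terminal]
35. n21.idx = false  [terminal]
36. n22.idx = false  [terminal]
37. n19.key = -4  [f.pre - 34]
38. n19.wid = 27  [S.pre + 22]
39. n23.cnt = "qk"  [terminal]
40. n24.cnt = "mu"  [terminal]
41. n18.ok = "qk"  [if B.hot then d₀.cnt else "n"]
42. n8.hot = 4  [4]
43. n8.lab = -7  [len(B₀.ok) - 9]
44. n8.wid = 24  [len(d.cnt) + 22]
45. n7.ok = "pu"  ["pu"]
46. n0.key = 6  [S.pre + A.hot - 48]
47. n0.wid = 2  [A.hot + S.pre - 52]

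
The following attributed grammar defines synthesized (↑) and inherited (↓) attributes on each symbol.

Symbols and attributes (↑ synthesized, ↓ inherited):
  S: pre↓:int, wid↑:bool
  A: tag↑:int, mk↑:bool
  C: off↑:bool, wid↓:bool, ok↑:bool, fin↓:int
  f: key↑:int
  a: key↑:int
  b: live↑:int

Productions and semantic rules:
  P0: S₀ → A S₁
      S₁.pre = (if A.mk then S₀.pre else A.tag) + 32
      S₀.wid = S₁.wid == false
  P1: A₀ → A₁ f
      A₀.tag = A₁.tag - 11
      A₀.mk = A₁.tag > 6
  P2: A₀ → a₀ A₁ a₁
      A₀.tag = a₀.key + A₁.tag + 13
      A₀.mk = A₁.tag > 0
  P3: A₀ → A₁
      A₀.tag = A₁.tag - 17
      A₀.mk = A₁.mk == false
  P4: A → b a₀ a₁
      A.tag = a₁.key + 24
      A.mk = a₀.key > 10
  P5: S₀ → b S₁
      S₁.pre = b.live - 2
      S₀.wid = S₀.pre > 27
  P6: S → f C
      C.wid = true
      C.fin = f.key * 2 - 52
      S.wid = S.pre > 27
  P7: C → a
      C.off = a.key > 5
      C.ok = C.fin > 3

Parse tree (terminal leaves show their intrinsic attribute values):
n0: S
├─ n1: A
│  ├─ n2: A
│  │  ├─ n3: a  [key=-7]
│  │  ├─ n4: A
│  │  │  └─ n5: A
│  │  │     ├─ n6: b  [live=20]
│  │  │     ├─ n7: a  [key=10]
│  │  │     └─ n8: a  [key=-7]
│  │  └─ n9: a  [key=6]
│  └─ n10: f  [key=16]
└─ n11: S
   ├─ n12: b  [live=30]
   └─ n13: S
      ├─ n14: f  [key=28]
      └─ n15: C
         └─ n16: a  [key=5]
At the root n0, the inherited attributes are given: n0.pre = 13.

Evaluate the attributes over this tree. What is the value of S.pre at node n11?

1. n0.pre = 13  [given at root]
2. n3.key = -7  [terminal]
3. n6.live = 20  [terminal]
4. n7.key = 10  [terminal]
5. n8.key = -7  [terminal]
6. n5.tag = 17  [a₁.key + 24]
7. n5.mk = false  [a₀.key > 10]
8. n4.tag = 0  [A₁.tag - 17]
9. n4.mk = true  [A₁.mk == false]
10. n9.key = 6  [terminal]
11. n2.tag = 6  [a₀.key + A₁.tag + 13]
12. n2.mk = false  [A₁.tag > 0]
13. n10.key = 16  [terminal]
14. n1.tag = -5  [A₁.tag - 11]
15. n1.mk = false  [A₁.tag > 6]
16. n11.pre = 27  [(if A.mk then S₀.pre else A.tag) + 32]
17. n12.live = 30  [terminal]
18. n13.pre = 28  [b.live - 2]
19. n14.key = 28  [terminal]
20. n15.wid = true  [true]
21. n15.fin = 4  [f.key * 2 - 52]
22. n16.key = 5  [terminal]
23. n15.off = false  [a.key > 5]
24. n15.ok = true  [C.fin > 3]
25. n13.wid = true  [S.pre > 27]
26. n11.wid = false  [S₀.pre > 27]
27. n0.wid = true  [S₁.wid == false]

27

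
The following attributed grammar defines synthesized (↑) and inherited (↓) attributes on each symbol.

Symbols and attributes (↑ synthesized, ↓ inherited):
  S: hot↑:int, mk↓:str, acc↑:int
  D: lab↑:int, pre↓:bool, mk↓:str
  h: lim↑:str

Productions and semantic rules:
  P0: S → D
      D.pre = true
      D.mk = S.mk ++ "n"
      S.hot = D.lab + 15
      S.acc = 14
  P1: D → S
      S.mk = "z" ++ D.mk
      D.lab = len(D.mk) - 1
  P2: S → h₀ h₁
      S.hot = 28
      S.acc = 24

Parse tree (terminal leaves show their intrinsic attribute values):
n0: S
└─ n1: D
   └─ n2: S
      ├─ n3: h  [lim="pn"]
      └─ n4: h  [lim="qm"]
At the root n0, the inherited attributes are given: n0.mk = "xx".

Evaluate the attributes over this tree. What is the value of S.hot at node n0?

17

1. n0.mk = "xx"  [given at root]
2. n1.pre = true  [true]
3. n1.mk = "xxn"  [S.mk ++ "n"]
4. n2.mk = "zxxn"  ["z" ++ D.mk]
5. n3.lim = "pn"  [terminal]
6. n4.lim = "qm"  [terminal]
7. n2.hot = 28  [28]
8. n2.acc = 24  [24]
9. n1.lab = 2  [len(D.mk) - 1]
10. n0.hot = 17  [D.lab + 15]
11. n0.acc = 14  [14]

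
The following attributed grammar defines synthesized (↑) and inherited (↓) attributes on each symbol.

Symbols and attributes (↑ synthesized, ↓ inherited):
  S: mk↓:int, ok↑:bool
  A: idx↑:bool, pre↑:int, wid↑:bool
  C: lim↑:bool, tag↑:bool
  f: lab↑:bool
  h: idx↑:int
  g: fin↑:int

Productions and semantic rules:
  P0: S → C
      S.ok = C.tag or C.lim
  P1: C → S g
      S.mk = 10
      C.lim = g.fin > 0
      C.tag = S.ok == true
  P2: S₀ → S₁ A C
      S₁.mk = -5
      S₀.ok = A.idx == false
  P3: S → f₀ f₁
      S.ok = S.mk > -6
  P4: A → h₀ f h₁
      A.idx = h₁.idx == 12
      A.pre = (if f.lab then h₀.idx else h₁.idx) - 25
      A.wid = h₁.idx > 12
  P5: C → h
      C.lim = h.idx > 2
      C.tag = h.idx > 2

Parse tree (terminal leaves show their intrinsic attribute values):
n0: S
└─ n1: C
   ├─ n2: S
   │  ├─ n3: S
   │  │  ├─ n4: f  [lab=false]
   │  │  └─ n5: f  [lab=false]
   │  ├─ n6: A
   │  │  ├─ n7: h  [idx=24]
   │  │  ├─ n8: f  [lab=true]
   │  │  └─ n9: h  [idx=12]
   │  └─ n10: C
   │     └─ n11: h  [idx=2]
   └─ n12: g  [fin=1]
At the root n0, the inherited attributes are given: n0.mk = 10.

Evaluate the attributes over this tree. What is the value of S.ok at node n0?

true

1. n0.mk = 10  [given at root]
2. n2.mk = 10  [10]
3. n3.mk = -5  [-5]
4. n4.lab = false  [terminal]
5. n5.lab = false  [terminal]
6. n3.ok = true  [S.mk > -6]
7. n7.idx = 24  [terminal]
8. n8.lab = true  [terminal]
9. n9.idx = 12  [terminal]
10. n6.idx = true  [h₁.idx == 12]
11. n6.pre = -1  [(if f.lab then h₀.idx else h₁.idx) - 25]
12. n6.wid = false  [h₁.idx > 12]
13. n11.idx = 2  [terminal]
14. n10.lim = false  [h.idx > 2]
15. n10.tag = false  [h.idx > 2]
16. n2.ok = false  [A.idx == false]
17. n12.fin = 1  [terminal]
18. n1.lim = true  [g.fin > 0]
19. n1.tag = false  [S.ok == true]
20. n0.ok = true  [C.tag or C.lim]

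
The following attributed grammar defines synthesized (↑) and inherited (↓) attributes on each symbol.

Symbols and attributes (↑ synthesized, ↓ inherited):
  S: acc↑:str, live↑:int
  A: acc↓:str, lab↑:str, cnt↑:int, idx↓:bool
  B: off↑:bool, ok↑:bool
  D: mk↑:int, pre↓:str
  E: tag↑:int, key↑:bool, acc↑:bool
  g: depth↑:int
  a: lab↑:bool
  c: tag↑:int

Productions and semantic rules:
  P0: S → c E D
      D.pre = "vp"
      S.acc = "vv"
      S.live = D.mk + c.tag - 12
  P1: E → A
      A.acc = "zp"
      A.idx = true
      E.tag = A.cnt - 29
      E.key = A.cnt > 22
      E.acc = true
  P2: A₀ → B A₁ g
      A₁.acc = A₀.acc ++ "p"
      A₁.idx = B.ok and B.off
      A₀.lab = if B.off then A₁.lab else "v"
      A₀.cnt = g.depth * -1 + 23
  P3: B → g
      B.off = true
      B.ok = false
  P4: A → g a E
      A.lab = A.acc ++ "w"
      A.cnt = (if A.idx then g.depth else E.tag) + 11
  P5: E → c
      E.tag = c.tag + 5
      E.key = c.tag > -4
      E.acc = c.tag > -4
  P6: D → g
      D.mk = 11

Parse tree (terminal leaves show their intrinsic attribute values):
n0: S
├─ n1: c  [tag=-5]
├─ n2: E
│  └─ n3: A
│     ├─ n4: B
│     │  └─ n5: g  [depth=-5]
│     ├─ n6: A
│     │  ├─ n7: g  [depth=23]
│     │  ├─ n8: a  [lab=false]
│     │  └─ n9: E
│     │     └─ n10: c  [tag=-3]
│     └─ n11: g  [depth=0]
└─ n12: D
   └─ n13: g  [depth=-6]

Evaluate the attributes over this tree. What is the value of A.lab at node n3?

"zppw"

1. n1.tag = -5  [terminal]
2. n3.acc = "zp"  ["zp"]
3. n3.idx = true  [true]
4. n5.depth = -5  [terminal]
5. n4.off = true  [true]
6. n4.ok = false  [false]
7. n6.acc = "zpp"  [A₀.acc ++ "p"]
8. n6.idx = false  [B.ok and B.off]
9. n7.depth = 23  [terminal]
10. n8.lab = false  [terminal]
11. n10.tag = -3  [terminal]
12. n9.tag = 2  [c.tag + 5]
13. n9.key = true  [c.tag > -4]
14. n9.acc = true  [c.tag > -4]
15. n6.lab = "zppw"  [A.acc ++ "w"]
16. n6.cnt = 13  [(if A.idx then g.depth else E.tag) + 11]
17. n11.depth = 0  [terminal]
18. n3.lab = "zppw"  [if B.off then A₁.lab else "v"]
19. n3.cnt = 23  [g.depth * -1 + 23]
20. n2.tag = -6  [A.cnt - 29]
21. n2.key = true  [A.cnt > 22]
22. n2.acc = true  [true]
23. n12.pre = "vp"  ["vp"]
24. n13.depth = -6  [terminal]
25. n12.mk = 11  [11]
26. n0.acc = "vv"  ["vv"]
27. n0.live = -6  [D.mk + c.tag - 12]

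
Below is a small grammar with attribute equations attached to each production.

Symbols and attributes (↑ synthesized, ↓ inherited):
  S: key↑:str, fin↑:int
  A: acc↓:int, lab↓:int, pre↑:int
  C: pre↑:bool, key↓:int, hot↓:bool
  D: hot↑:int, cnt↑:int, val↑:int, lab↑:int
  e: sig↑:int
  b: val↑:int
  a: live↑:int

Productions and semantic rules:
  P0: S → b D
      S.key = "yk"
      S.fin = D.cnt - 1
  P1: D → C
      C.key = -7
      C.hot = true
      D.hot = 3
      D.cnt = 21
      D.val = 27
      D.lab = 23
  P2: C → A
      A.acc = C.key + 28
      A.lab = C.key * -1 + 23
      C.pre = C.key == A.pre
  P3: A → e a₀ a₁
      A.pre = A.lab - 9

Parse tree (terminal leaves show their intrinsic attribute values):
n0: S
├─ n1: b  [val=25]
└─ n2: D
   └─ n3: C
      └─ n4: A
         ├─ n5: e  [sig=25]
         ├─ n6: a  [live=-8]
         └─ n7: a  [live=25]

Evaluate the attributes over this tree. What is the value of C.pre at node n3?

1. n1.val = 25  [terminal]
2. n3.key = -7  [-7]
3. n3.hot = true  [true]
4. n4.acc = 21  [C.key + 28]
5. n4.lab = 30  [C.key * -1 + 23]
6. n5.sig = 25  [terminal]
7. n6.live = -8  [terminal]
8. n7.live = 25  [terminal]
9. n4.pre = 21  [A.lab - 9]
10. n3.pre = false  [C.key == A.pre]
11. n2.hot = 3  [3]
12. n2.cnt = 21  [21]
13. n2.val = 27  [27]
14. n2.lab = 23  [23]
15. n0.key = "yk"  ["yk"]
16. n0.fin = 20  [D.cnt - 1]

false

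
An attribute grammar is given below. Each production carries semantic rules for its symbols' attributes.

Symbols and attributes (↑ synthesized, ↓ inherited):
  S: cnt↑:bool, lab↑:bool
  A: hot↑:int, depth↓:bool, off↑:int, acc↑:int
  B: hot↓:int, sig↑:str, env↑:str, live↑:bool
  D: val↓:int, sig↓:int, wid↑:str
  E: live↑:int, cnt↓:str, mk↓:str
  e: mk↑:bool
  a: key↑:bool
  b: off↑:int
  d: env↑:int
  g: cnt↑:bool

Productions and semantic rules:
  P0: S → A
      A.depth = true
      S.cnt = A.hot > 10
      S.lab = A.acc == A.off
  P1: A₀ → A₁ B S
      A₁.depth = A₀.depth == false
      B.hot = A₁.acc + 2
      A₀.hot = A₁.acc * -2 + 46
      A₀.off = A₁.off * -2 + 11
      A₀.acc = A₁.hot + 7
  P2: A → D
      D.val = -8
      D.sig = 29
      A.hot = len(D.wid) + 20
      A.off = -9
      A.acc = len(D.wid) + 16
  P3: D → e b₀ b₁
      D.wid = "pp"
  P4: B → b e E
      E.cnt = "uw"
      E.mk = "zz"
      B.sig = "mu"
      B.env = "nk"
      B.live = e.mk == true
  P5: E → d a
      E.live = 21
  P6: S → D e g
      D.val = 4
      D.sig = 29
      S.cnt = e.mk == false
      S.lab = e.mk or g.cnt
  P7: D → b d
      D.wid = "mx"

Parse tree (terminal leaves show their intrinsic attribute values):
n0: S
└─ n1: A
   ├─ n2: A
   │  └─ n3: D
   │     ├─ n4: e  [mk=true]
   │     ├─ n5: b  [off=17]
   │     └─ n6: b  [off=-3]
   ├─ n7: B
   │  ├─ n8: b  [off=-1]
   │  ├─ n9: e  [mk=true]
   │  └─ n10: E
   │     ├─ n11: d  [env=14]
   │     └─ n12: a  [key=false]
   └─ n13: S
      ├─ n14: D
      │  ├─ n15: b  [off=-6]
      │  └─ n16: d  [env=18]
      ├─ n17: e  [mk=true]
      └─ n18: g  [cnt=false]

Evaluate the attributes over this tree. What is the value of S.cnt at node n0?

1. n1.depth = true  [true]
2. n2.depth = false  [A₀.depth == false]
3. n3.val = -8  [-8]
4. n3.sig = 29  [29]
5. n4.mk = true  [terminal]
6. n5.off = 17  [terminal]
7. n6.off = -3  [terminal]
8. n3.wid = "pp"  ["pp"]
9. n2.hot = 22  [len(D.wid) + 20]
10. n2.off = -9  [-9]
11. n2.acc = 18  [len(D.wid) + 16]
12. n7.hot = 20  [A₁.acc + 2]
13. n8.off = -1  [terminal]
14. n9.mk = true  [terminal]
15. n10.cnt = "uw"  ["uw"]
16. n10.mk = "zz"  ["zz"]
17. n11.env = 14  [terminal]
18. n12.key = false  [terminal]
19. n10.live = 21  [21]
20. n7.sig = "mu"  ["mu"]
21. n7.env = "nk"  ["nk"]
22. n7.live = true  [e.mk == true]
23. n14.val = 4  [4]
24. n14.sig = 29  [29]
25. n15.off = -6  [terminal]
26. n16.env = 18  [terminal]
27. n14.wid = "mx"  ["mx"]
28. n17.mk = true  [terminal]
29. n18.cnt = false  [terminal]
30. n13.cnt = false  [e.mk == false]
31. n13.lab = true  [e.mk or g.cnt]
32. n1.hot = 10  [A₁.acc * -2 + 46]
33. n1.off = 29  [A₁.off * -2 + 11]
34. n1.acc = 29  [A₁.hot + 7]
35. n0.cnt = false  [A.hot > 10]
36. n0.lab = true  [A.acc == A.off]

false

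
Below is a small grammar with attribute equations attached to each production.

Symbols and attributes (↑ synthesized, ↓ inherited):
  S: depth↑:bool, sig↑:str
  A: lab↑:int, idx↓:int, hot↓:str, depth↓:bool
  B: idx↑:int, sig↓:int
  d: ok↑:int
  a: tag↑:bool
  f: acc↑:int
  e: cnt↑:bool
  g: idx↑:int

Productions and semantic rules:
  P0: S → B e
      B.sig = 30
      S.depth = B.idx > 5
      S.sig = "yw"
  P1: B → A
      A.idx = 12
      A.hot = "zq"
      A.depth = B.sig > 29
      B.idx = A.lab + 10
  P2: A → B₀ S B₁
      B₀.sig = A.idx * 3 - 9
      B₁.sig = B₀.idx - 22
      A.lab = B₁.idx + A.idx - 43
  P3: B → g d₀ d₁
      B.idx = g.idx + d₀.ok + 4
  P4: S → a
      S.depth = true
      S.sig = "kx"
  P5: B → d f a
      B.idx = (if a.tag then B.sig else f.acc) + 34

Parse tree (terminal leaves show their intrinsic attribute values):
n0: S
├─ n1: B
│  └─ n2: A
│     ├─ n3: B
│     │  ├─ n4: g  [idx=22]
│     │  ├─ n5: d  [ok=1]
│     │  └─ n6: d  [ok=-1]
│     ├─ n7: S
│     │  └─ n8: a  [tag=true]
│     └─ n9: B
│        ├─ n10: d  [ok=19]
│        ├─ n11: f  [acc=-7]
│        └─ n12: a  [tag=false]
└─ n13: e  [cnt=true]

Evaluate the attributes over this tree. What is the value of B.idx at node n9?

1. n1.sig = 30  [30]
2. n2.idx = 12  [12]
3. n2.hot = "zq"  ["zq"]
4. n2.depth = true  [B.sig > 29]
5. n3.sig = 27  [A.idx * 3 - 9]
6. n4.idx = 22  [terminal]
7. n5.ok = 1  [terminal]
8. n6.ok = -1  [terminal]
9. n3.idx = 27  [g.idx + d₀.ok + 4]
10. n8.tag = true  [terminal]
11. n7.depth = true  [true]
12. n7.sig = "kx"  ["kx"]
13. n9.sig = 5  [B₀.idx - 22]
14. n10.ok = 19  [terminal]
15. n11.acc = -7  [terminal]
16. n12.tag = false  [terminal]
17. n9.idx = 27  [(if a.tag then B.sig else f.acc) + 34]
18. n2.lab = -4  [B₁.idx + A.idx - 43]
19. n1.idx = 6  [A.lab + 10]
20. n13.cnt = true  [terminal]
21. n0.depth = true  [B.idx > 5]
22. n0.sig = "yw"  ["yw"]

27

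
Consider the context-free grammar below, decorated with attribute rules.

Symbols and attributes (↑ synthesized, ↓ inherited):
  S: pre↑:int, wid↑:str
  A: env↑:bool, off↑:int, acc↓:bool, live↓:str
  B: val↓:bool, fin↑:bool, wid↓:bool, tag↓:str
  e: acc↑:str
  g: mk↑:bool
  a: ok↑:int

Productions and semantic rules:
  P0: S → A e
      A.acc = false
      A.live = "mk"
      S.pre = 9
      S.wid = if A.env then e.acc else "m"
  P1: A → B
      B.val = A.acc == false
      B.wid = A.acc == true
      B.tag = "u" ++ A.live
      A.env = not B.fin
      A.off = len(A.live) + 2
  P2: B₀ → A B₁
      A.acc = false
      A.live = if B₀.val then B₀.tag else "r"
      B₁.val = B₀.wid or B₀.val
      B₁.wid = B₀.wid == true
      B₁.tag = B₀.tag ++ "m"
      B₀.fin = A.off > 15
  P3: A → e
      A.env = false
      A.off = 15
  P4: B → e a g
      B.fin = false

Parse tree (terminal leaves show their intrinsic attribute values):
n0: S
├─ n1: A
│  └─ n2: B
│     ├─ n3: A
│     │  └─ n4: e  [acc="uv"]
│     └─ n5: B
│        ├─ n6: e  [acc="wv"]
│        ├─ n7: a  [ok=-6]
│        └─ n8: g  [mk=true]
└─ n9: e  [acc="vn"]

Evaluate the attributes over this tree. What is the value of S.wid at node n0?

"vn"

1. n1.acc = false  [false]
2. n1.live = "mk"  ["mk"]
3. n2.val = true  [A.acc == false]
4. n2.wid = false  [A.acc == true]
5. n2.tag = "umk"  ["u" ++ A.live]
6. n3.acc = false  [false]
7. n3.live = "umk"  [if B₀.val then B₀.tag else "r"]
8. n4.acc = "uv"  [terminal]
9. n3.env = false  [false]
10. n3.off = 15  [15]
11. n5.val = true  [B₀.wid or B₀.val]
12. n5.wid = false  [B₀.wid == true]
13. n5.tag = "umkm"  [B₀.tag ++ "m"]
14. n6.acc = "wv"  [terminal]
15. n7.ok = -6  [terminal]
16. n8.mk = true  [terminal]
17. n5.fin = false  [false]
18. n2.fin = false  [A.off > 15]
19. n1.env = true  [not B.fin]
20. n1.off = 4  [len(A.live) + 2]
21. n9.acc = "vn"  [terminal]
22. n0.pre = 9  [9]
23. n0.wid = "vn"  [if A.env then e.acc else "m"]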